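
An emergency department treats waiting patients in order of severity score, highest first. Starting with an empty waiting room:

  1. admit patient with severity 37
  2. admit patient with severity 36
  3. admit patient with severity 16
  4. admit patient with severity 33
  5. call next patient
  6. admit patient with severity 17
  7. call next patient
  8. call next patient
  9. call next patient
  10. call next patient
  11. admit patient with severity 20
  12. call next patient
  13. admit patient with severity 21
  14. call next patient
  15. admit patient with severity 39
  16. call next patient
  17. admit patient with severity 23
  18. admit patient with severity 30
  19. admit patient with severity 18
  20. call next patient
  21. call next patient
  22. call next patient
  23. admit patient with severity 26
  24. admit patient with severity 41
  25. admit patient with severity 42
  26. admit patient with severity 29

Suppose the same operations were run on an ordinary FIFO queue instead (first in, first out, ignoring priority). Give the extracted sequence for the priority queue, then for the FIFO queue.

priority queue: 37, 36, 33, 17, 16, 20, 21, 39, 30, 23, 18; FIFO queue: 37, 36, 16, 33, 17, 20, 21, 39, 23, 30, 18

insert 37 → {37}
insert 36 → {37, 36}
insert 16 → {37, 36, 16}
insert 33 → {37, 36, 33, 16}
call next patient → 37; now {36, 33, 16}
insert 17 → {36, 33, 17, 16}
call next patient → 36; now {33, 17, 16}
call next patient → 33; now {17, 16}
call next patient → 17; now {16}
call next patient → 16; now {}
insert 20 → {20}
call next patient → 20; now {}
insert 21 → {21}
call next patient → 21; now {}
insert 39 → {39}
call next patient → 39; now {}
insert 23 → {23}
insert 30 → {30, 23}
insert 18 → {30, 23, 18}
call next patient → 30; now {23, 18}
call next patient → 23; now {18}
call next patient → 18; now {}
insert 26 → {26}
insert 41 → {41, 26}
insert 42 → {42, 41, 26}
insert 29 → {42, 41, 29, 26}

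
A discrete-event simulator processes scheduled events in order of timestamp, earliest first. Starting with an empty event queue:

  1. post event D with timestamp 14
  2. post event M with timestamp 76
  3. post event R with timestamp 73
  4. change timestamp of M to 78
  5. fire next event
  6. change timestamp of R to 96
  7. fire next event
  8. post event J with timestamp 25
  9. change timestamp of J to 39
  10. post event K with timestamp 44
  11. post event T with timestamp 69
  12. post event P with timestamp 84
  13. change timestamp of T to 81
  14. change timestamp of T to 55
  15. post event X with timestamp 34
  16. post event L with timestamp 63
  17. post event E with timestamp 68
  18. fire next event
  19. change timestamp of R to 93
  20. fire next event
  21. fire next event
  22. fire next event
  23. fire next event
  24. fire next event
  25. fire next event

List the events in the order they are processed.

[D, M, X, J, K, T, L, E, P]

add D (timestamp 14) → {D:14}
add M (timestamp 76) → {D:14, M:76}
add R (timestamp 73) → {D:14, R:73, M:76}
update M to timestamp 78 → {D:14, R:73, M:78}
fire next event → D; now {R:73, M:78}
update R to timestamp 96 → {M:78, R:96}
fire next event → M; now {R:96}
add J (timestamp 25) → {J:25, R:96}
update J to timestamp 39 → {J:39, R:96}
add K (timestamp 44) → {J:39, K:44, R:96}
add T (timestamp 69) → {J:39, K:44, T:69, R:96}
add P (timestamp 84) → {J:39, K:44, T:69, P:84, R:96}
update T to timestamp 81 → {J:39, K:44, T:81, P:84, R:96}
update T to timestamp 55 → {J:39, K:44, T:55, P:84, R:96}
add X (timestamp 34) → {X:34, J:39, K:44, T:55, P:84, R:96}
add L (timestamp 63) → {X:34, J:39, K:44, T:55, L:63, P:84, R:96}
add E (timestamp 68) → {X:34, J:39, K:44, T:55, L:63, E:68, P:84, R:96}
fire next event → X; now {J:39, K:44, T:55, L:63, E:68, P:84, R:96}
update R to timestamp 93 → {J:39, K:44, T:55, L:63, E:68, P:84, R:93}
fire next event → J; now {K:44, T:55, L:63, E:68, P:84, R:93}
fire next event → K; now {T:55, L:63, E:68, P:84, R:93}
fire next event → T; now {L:63, E:68, P:84, R:93}
fire next event → L; now {E:68, P:84, R:93}
fire next event → E; now {P:84, R:93}
fire next event → P; now {R:93}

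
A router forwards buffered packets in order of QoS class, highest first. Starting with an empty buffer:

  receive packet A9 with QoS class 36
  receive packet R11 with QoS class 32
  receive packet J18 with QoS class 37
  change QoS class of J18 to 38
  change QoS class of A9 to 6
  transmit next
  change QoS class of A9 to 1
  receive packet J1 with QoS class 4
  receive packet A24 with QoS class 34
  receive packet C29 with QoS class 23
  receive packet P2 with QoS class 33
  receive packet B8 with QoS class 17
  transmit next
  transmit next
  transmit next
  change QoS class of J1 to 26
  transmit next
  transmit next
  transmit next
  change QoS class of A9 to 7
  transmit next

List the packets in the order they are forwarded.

[J18, A24, P2, R11, J1, C29, B8, A9]

add A9 (QoS class 36) → {A9:36}
add R11 (QoS class 32) → {A9:36, R11:32}
add J18 (QoS class 37) → {J18:37, A9:36, R11:32}
update J18 to QoS class 38 → {J18:38, A9:36, R11:32}
update A9 to QoS class 6 → {J18:38, R11:32, A9:6}
transmit next → J18; now {R11:32, A9:6}
update A9 to QoS class 1 → {R11:32, A9:1}
add J1 (QoS class 4) → {R11:32, J1:4, A9:1}
add A24 (QoS class 34) → {A24:34, R11:32, J1:4, A9:1}
add C29 (QoS class 23) → {A24:34, R11:32, C29:23, J1:4, A9:1}
add P2 (QoS class 33) → {A24:34, P2:33, R11:32, C29:23, J1:4, A9:1}
add B8 (QoS class 17) → {A24:34, P2:33, R11:32, C29:23, B8:17, J1:4, A9:1}
transmit next → A24; now {P2:33, R11:32, C29:23, B8:17, J1:4, A9:1}
transmit next → P2; now {R11:32, C29:23, B8:17, J1:4, A9:1}
transmit next → R11; now {C29:23, B8:17, J1:4, A9:1}
update J1 to QoS class 26 → {J1:26, C29:23, B8:17, A9:1}
transmit next → J1; now {C29:23, B8:17, A9:1}
transmit next → C29; now {B8:17, A9:1}
transmit next → B8; now {A9:1}
update A9 to QoS class 7 → {A9:7}
transmit next → A9; now {}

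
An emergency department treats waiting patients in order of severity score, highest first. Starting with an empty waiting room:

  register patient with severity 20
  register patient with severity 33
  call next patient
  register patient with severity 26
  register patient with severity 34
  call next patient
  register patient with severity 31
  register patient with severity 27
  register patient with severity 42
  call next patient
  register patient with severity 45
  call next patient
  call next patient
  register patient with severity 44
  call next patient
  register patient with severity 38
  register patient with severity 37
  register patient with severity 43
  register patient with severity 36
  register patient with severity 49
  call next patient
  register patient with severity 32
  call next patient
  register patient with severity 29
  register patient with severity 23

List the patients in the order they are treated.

[33, 34, 42, 45, 31, 44, 49, 43]

insert 20 → {20}
insert 33 → {33, 20}
call next patient → 33; now {20}
insert 26 → {26, 20}
insert 34 → {34, 26, 20}
call next patient → 34; now {26, 20}
insert 31 → {31, 26, 20}
insert 27 → {31, 27, 26, 20}
insert 42 → {42, 31, 27, 26, 20}
call next patient → 42; now {31, 27, 26, 20}
insert 45 → {45, 31, 27, 26, 20}
call next patient → 45; now {31, 27, 26, 20}
call next patient → 31; now {27, 26, 20}
insert 44 → {44, 27, 26, 20}
call next patient → 44; now {27, 26, 20}
insert 38 → {38, 27, 26, 20}
insert 37 → {38, 37, 27, 26, 20}
insert 43 → {43, 38, 37, 27, 26, 20}
insert 36 → {43, 38, 37, 36, 27, 26, 20}
insert 49 → {49, 43, 38, 37, 36, 27, 26, 20}
call next patient → 49; now {43, 38, 37, 36, 27, 26, 20}
insert 32 → {43, 38, 37, 36, 32, 27, 26, 20}
call next patient → 43; now {38, 37, 36, 32, 27, 26, 20}
insert 29 → {38, 37, 36, 32, 29, 27, 26, 20}
insert 23 → {38, 37, 36, 32, 29, 27, 26, 23, 20}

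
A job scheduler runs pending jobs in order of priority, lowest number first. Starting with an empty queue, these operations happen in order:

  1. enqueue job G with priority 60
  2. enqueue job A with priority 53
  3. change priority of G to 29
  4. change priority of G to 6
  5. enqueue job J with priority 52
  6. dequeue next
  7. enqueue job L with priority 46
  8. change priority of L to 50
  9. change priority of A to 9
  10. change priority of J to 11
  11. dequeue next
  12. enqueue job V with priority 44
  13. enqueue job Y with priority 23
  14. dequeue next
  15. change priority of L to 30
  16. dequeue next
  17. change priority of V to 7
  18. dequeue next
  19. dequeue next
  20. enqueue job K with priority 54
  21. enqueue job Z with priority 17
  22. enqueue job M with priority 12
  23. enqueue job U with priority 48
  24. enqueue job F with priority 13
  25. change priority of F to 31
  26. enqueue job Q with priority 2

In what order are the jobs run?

G → A → J → Y → V → L

add G (priority 60) → {G:60}
add A (priority 53) → {A:53, G:60}
update G to priority 29 → {G:29, A:53}
update G to priority 6 → {G:6, A:53}
add J (priority 52) → {G:6, J:52, A:53}
dequeue next → G; now {J:52, A:53}
add L (priority 46) → {L:46, J:52, A:53}
update L to priority 50 → {L:50, J:52, A:53}
update A to priority 9 → {A:9, L:50, J:52}
update J to priority 11 → {A:9, J:11, L:50}
dequeue next → A; now {J:11, L:50}
add V (priority 44) → {J:11, V:44, L:50}
add Y (priority 23) → {J:11, Y:23, V:44, L:50}
dequeue next → J; now {Y:23, V:44, L:50}
update L to priority 30 → {Y:23, L:30, V:44}
dequeue next → Y; now {L:30, V:44}
update V to priority 7 → {V:7, L:30}
dequeue next → V; now {L:30}
dequeue next → L; now {}
add K (priority 54) → {K:54}
add Z (priority 17) → {Z:17, K:54}
add M (priority 12) → {M:12, Z:17, K:54}
add U (priority 48) → {M:12, Z:17, U:48, K:54}
add F (priority 13) → {M:12, F:13, Z:17, U:48, K:54}
update F to priority 31 → {M:12, Z:17, F:31, U:48, K:54}
add Q (priority 2) → {Q:2, M:12, Z:17, F:31, U:48, K:54}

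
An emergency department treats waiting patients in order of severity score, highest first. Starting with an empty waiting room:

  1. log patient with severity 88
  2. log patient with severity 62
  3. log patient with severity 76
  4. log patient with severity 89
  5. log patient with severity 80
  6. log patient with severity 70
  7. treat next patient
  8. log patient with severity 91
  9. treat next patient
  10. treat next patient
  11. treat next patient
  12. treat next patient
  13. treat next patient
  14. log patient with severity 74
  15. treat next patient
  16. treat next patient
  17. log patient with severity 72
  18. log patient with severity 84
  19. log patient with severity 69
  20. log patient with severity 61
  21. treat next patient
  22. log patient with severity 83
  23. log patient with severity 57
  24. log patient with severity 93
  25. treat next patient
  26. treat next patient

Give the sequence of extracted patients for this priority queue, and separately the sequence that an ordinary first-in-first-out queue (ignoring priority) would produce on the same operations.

priority queue: 89 → 91 → 88 → 80 → 76 → 70 → 74 → 62 → 84 → 93 → 83; FIFO queue: 88, 62, 76, 89, 80, 70, 91, 74, 72, 84, 69

insert 88 → {88}
insert 62 → {88, 62}
insert 76 → {88, 76, 62}
insert 89 → {89, 88, 76, 62}
insert 80 → {89, 88, 80, 76, 62}
insert 70 → {89, 88, 80, 76, 70, 62}
treat next patient → 89; now {88, 80, 76, 70, 62}
insert 91 → {91, 88, 80, 76, 70, 62}
treat next patient → 91; now {88, 80, 76, 70, 62}
treat next patient → 88; now {80, 76, 70, 62}
treat next patient → 80; now {76, 70, 62}
treat next patient → 76; now {70, 62}
treat next patient → 70; now {62}
insert 74 → {74, 62}
treat next patient → 74; now {62}
treat next patient → 62; now {}
insert 72 → {72}
insert 84 → {84, 72}
insert 69 → {84, 72, 69}
insert 61 → {84, 72, 69, 61}
treat next patient → 84; now {72, 69, 61}
insert 83 → {83, 72, 69, 61}
insert 57 → {83, 72, 69, 61, 57}
insert 93 → {93, 83, 72, 69, 61, 57}
treat next patient → 93; now {83, 72, 69, 61, 57}
treat next patient → 83; now {72, 69, 61, 57}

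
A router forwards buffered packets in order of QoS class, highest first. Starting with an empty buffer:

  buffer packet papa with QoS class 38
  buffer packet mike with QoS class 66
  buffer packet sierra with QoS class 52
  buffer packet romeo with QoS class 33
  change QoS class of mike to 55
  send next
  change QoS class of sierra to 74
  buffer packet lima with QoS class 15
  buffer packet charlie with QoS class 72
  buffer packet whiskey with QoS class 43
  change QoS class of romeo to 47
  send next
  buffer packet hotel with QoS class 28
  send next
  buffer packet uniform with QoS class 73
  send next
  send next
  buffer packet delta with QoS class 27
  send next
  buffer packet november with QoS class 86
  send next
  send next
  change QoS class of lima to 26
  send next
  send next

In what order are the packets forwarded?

add papa (QoS class 38) → {papa:38}
add mike (QoS class 66) → {mike:66, papa:38}
add sierra (QoS class 52) → {mike:66, sierra:52, papa:38}
add romeo (QoS class 33) → {mike:66, sierra:52, papa:38, romeo:33}
update mike to QoS class 55 → {mike:55, sierra:52, papa:38, romeo:33}
send next → mike; now {sierra:52, papa:38, romeo:33}
update sierra to QoS class 74 → {sierra:74, papa:38, romeo:33}
add lima (QoS class 15) → {sierra:74, papa:38, romeo:33, lima:15}
add charlie (QoS class 72) → {sierra:74, charlie:72, papa:38, romeo:33, lima:15}
add whiskey (QoS class 43) → {sierra:74, charlie:72, whiskey:43, papa:38, romeo:33, lima:15}
update romeo to QoS class 47 → {sierra:74, charlie:72, romeo:47, whiskey:43, papa:38, lima:15}
send next → sierra; now {charlie:72, romeo:47, whiskey:43, papa:38, lima:15}
add hotel (QoS class 28) → {charlie:72, romeo:47, whiskey:43, papa:38, hotel:28, lima:15}
send next → charlie; now {romeo:47, whiskey:43, papa:38, hotel:28, lima:15}
add uniform (QoS class 73) → {uniform:73, romeo:47, whiskey:43, papa:38, hotel:28, lima:15}
send next → uniform; now {romeo:47, whiskey:43, papa:38, hotel:28, lima:15}
send next → romeo; now {whiskey:43, papa:38, hotel:28, lima:15}
add delta (QoS class 27) → {whiskey:43, papa:38, hotel:28, delta:27, lima:15}
send next → whiskey; now {papa:38, hotel:28, delta:27, lima:15}
add november (QoS class 86) → {november:86, papa:38, hotel:28, delta:27, lima:15}
send next → november; now {papa:38, hotel:28, delta:27, lima:15}
send next → papa; now {hotel:28, delta:27, lima:15}
update lima to QoS class 26 → {hotel:28, delta:27, lima:26}
send next → hotel; now {delta:27, lima:26}
send next → delta; now {lima:26}

[mike, sierra, charlie, uniform, romeo, whiskey, november, papa, hotel, delta]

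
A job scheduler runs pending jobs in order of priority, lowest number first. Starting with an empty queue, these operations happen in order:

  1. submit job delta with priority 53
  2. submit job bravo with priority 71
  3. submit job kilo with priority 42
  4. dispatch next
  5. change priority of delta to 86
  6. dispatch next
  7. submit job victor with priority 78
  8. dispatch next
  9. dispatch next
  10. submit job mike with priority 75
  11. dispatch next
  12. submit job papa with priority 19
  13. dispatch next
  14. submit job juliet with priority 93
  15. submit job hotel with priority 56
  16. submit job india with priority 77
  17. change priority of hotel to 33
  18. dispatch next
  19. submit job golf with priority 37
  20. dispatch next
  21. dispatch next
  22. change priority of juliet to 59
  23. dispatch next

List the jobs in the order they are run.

kilo → bravo → victor → delta → mike → papa → hotel → golf → india → juliet

add delta (priority 53) → {delta:53}
add bravo (priority 71) → {delta:53, bravo:71}
add kilo (priority 42) → {kilo:42, delta:53, bravo:71}
dispatch next → kilo; now {delta:53, bravo:71}
update delta to priority 86 → {bravo:71, delta:86}
dispatch next → bravo; now {delta:86}
add victor (priority 78) → {victor:78, delta:86}
dispatch next → victor; now {delta:86}
dispatch next → delta; now {}
add mike (priority 75) → {mike:75}
dispatch next → mike; now {}
add papa (priority 19) → {papa:19}
dispatch next → papa; now {}
add juliet (priority 93) → {juliet:93}
add hotel (priority 56) → {hotel:56, juliet:93}
add india (priority 77) → {hotel:56, india:77, juliet:93}
update hotel to priority 33 → {hotel:33, india:77, juliet:93}
dispatch next → hotel; now {india:77, juliet:93}
add golf (priority 37) → {golf:37, india:77, juliet:93}
dispatch next → golf; now {india:77, juliet:93}
dispatch next → india; now {juliet:93}
update juliet to priority 59 → {juliet:59}
dispatch next → juliet; now {}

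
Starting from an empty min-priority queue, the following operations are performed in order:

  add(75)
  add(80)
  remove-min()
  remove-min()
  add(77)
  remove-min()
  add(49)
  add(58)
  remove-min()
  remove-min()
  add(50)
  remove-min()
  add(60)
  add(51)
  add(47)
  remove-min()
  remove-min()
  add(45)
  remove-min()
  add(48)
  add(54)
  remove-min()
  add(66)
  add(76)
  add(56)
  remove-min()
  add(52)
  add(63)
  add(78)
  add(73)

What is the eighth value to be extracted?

insert 75 → {75}
insert 80 → {75, 80}
remove-min → 75; now {80}
remove-min → 80; now {}
insert 77 → {77}
remove-min → 77; now {}
insert 49 → {49}
insert 58 → {49, 58}
remove-min → 49; now {58}
remove-min → 58; now {}
insert 50 → {50}
remove-min → 50; now {}
insert 60 → {60}
insert 51 → {51, 60}
insert 47 → {47, 51, 60}
remove-min → 47; now {51, 60}
remove-min → 51; now {60}
insert 45 → {45, 60}
remove-min → 45; now {60}
insert 48 → {48, 60}
insert 54 → {48, 54, 60}
remove-min → 48; now {54, 60}
insert 66 → {54, 60, 66}
insert 76 → {54, 60, 66, 76}
insert 56 → {54, 56, 60, 66, 76}
remove-min → 54; now {56, 60, 66, 76}
insert 52 → {52, 56, 60, 66, 76}
insert 63 → {52, 56, 60, 63, 66, 76}
insert 78 → {52, 56, 60, 63, 66, 76, 78}
insert 73 → {52, 56, 60, 63, 66, 73, 76, 78}

51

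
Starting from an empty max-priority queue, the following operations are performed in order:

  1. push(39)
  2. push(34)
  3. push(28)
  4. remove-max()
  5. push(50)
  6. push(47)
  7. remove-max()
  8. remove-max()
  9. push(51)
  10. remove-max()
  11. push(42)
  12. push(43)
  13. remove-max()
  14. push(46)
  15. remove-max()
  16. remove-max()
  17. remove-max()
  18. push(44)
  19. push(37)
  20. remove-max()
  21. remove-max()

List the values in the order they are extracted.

39, 50, 47, 51, 43, 46, 42, 34, 44, 37

insert 39 → {39}
insert 34 → {39, 34}
insert 28 → {39, 34, 28}
remove-max → 39; now {34, 28}
insert 50 → {50, 34, 28}
insert 47 → {50, 47, 34, 28}
remove-max → 50; now {47, 34, 28}
remove-max → 47; now {34, 28}
insert 51 → {51, 34, 28}
remove-max → 51; now {34, 28}
insert 42 → {42, 34, 28}
insert 43 → {43, 42, 34, 28}
remove-max → 43; now {42, 34, 28}
insert 46 → {46, 42, 34, 28}
remove-max → 46; now {42, 34, 28}
remove-max → 42; now {34, 28}
remove-max → 34; now {28}
insert 44 → {44, 28}
insert 37 → {44, 37, 28}
remove-max → 44; now {37, 28}
remove-max → 37; now {28}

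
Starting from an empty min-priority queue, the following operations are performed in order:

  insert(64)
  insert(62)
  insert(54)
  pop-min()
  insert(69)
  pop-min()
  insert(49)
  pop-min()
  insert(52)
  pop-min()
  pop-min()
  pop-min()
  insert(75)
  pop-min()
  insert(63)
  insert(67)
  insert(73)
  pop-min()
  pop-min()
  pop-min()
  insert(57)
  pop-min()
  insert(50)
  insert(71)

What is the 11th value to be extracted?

57

insert 64 → {64}
insert 62 → {62, 64}
insert 54 → {54, 62, 64}
pop-min → 54; now {62, 64}
insert 69 → {62, 64, 69}
pop-min → 62; now {64, 69}
insert 49 → {49, 64, 69}
pop-min → 49; now {64, 69}
insert 52 → {52, 64, 69}
pop-min → 52; now {64, 69}
pop-min → 64; now {69}
pop-min → 69; now {}
insert 75 → {75}
pop-min → 75; now {}
insert 63 → {63}
insert 67 → {63, 67}
insert 73 → {63, 67, 73}
pop-min → 63; now {67, 73}
pop-min → 67; now {73}
pop-min → 73; now {}
insert 57 → {57}
pop-min → 57; now {}
insert 50 → {50}
insert 71 → {50, 71}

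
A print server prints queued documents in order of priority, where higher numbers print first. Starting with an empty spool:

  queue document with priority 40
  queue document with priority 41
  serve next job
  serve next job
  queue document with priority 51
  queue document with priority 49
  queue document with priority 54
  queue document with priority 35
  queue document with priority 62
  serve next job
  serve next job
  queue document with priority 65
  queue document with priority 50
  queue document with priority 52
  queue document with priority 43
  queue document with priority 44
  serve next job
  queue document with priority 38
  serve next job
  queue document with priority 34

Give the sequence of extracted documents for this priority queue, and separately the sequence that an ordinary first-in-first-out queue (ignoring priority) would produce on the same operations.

insert 40 → {40}
insert 41 → {41, 40}
serve next job → 41; now {40}
serve next job → 40; now {}
insert 51 → {51}
insert 49 → {51, 49}
insert 54 → {54, 51, 49}
insert 35 → {54, 51, 49, 35}
insert 62 → {62, 54, 51, 49, 35}
serve next job → 62; now {54, 51, 49, 35}
serve next job → 54; now {51, 49, 35}
insert 65 → {65, 51, 49, 35}
insert 50 → {65, 51, 50, 49, 35}
insert 52 → {65, 52, 51, 50, 49, 35}
insert 43 → {65, 52, 51, 50, 49, 43, 35}
insert 44 → {65, 52, 51, 50, 49, 44, 43, 35}
serve next job → 65; now {52, 51, 50, 49, 44, 43, 35}
insert 38 → {52, 51, 50, 49, 44, 43, 38, 35}
serve next job → 52; now {51, 50, 49, 44, 43, 38, 35}
insert 34 → {51, 50, 49, 44, 43, 38, 35, 34}

priority queue: 41 → 40 → 62 → 54 → 65 → 52; FIFO queue: 40, 41, 51, 49, 54, 35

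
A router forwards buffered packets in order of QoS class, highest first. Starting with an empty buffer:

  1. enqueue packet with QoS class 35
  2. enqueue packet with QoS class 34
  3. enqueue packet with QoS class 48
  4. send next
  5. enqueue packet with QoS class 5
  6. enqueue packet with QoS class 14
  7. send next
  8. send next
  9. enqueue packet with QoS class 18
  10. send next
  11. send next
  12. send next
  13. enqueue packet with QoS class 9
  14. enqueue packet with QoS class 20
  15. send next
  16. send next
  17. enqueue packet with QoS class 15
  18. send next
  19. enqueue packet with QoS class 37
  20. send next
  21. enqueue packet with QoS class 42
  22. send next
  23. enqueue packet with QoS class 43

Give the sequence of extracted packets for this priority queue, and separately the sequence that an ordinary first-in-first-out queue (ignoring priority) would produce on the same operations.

insert 35 → {35}
insert 34 → {35, 34}
insert 48 → {48, 35, 34}
send next → 48; now {35, 34}
insert 5 → {35, 34, 5}
insert 14 → {35, 34, 14, 5}
send next → 35; now {34, 14, 5}
send next → 34; now {14, 5}
insert 18 → {18, 14, 5}
send next → 18; now {14, 5}
send next → 14; now {5}
send next → 5; now {}
insert 9 → {9}
insert 20 → {20, 9}
send next → 20; now {9}
send next → 9; now {}
insert 15 → {15}
send next → 15; now {}
insert 37 → {37}
send next → 37; now {}
insert 42 → {42}
send next → 42; now {}
insert 43 → {43}

priority queue: 48 → 35 → 34 → 18 → 14 → 5 → 20 → 9 → 15 → 37 → 42; FIFO queue: [35, 34, 48, 5, 14, 18, 9, 20, 15, 37, 42]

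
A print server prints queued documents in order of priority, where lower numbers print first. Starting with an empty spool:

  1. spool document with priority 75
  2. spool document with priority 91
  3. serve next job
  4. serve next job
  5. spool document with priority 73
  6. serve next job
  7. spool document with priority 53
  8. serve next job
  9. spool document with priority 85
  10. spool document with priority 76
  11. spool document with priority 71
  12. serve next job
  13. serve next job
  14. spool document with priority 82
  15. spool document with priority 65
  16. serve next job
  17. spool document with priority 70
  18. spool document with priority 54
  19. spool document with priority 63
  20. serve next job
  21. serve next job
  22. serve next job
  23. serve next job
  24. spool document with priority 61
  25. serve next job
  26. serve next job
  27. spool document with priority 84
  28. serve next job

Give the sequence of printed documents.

75, 91, 73, 53, 71, 76, 65, 54, 63, 70, 82, 61, 85, 84

insert 75 → {75}
insert 91 → {75, 91}
serve next job → 75; now {91}
serve next job → 91; now {}
insert 73 → {73}
serve next job → 73; now {}
insert 53 → {53}
serve next job → 53; now {}
insert 85 → {85}
insert 76 → {76, 85}
insert 71 → {71, 76, 85}
serve next job → 71; now {76, 85}
serve next job → 76; now {85}
insert 82 → {82, 85}
insert 65 → {65, 82, 85}
serve next job → 65; now {82, 85}
insert 70 → {70, 82, 85}
insert 54 → {54, 70, 82, 85}
insert 63 → {54, 63, 70, 82, 85}
serve next job → 54; now {63, 70, 82, 85}
serve next job → 63; now {70, 82, 85}
serve next job → 70; now {82, 85}
serve next job → 82; now {85}
insert 61 → {61, 85}
serve next job → 61; now {85}
serve next job → 85; now {}
insert 84 → {84}
serve next job → 84; now {}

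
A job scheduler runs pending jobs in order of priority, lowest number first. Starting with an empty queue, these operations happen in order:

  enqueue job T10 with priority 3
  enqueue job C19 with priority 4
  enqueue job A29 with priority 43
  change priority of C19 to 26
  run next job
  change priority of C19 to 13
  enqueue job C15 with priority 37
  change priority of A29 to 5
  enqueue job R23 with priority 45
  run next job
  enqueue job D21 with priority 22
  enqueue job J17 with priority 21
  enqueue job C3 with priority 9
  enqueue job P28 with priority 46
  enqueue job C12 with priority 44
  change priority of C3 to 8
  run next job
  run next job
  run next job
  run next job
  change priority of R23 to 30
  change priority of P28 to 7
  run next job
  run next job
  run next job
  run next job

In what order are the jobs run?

add T10 (priority 3) → {T10:3}
add C19 (priority 4) → {T10:3, C19:4}
add A29 (priority 43) → {T10:3, C19:4, A29:43}
update C19 to priority 26 → {T10:3, C19:26, A29:43}
run next job → T10; now {C19:26, A29:43}
update C19 to priority 13 → {C19:13, A29:43}
add C15 (priority 37) → {C19:13, C15:37, A29:43}
update A29 to priority 5 → {A29:5, C19:13, C15:37}
add R23 (priority 45) → {A29:5, C19:13, C15:37, R23:45}
run next job → A29; now {C19:13, C15:37, R23:45}
add D21 (priority 22) → {C19:13, D21:22, C15:37, R23:45}
add J17 (priority 21) → {C19:13, J17:21, D21:22, C15:37, R23:45}
add C3 (priority 9) → {C3:9, C19:13, J17:21, D21:22, C15:37, R23:45}
add P28 (priority 46) → {C3:9, C19:13, J17:21, D21:22, C15:37, R23:45, P28:46}
add C12 (priority 44) → {C3:9, C19:13, J17:21, D21:22, C15:37, C12:44, R23:45, P28:46}
update C3 to priority 8 → {C3:8, C19:13, J17:21, D21:22, C15:37, C12:44, R23:45, P28:46}
run next job → C3; now {C19:13, J17:21, D21:22, C15:37, C12:44, R23:45, P28:46}
run next job → C19; now {J17:21, D21:22, C15:37, C12:44, R23:45, P28:46}
run next job → J17; now {D21:22, C15:37, C12:44, R23:45, P28:46}
run next job → D21; now {C15:37, C12:44, R23:45, P28:46}
update R23 to priority 30 → {R23:30, C15:37, C12:44, P28:46}
update P28 to priority 7 → {P28:7, R23:30, C15:37, C12:44}
run next job → P28; now {R23:30, C15:37, C12:44}
run next job → R23; now {C15:37, C12:44}
run next job → C15; now {C12:44}
run next job → C12; now {}

T10, A29, C3, C19, J17, D21, P28, R23, C15, C12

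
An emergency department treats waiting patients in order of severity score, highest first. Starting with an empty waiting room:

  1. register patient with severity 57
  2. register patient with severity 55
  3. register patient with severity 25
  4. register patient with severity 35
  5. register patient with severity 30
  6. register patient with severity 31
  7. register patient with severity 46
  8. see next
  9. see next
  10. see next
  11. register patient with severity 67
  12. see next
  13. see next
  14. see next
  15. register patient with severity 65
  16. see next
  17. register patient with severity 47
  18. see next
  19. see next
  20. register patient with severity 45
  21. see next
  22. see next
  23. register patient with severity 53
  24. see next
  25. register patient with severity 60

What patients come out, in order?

57 → 55 → 46 → 67 → 35 → 31 → 65 → 47 → 30 → 45 → 25 → 53

insert 57 → {57}
insert 55 → {57, 55}
insert 25 → {57, 55, 25}
insert 35 → {57, 55, 35, 25}
insert 30 → {57, 55, 35, 30, 25}
insert 31 → {57, 55, 35, 31, 30, 25}
insert 46 → {57, 55, 46, 35, 31, 30, 25}
see next → 57; now {55, 46, 35, 31, 30, 25}
see next → 55; now {46, 35, 31, 30, 25}
see next → 46; now {35, 31, 30, 25}
insert 67 → {67, 35, 31, 30, 25}
see next → 67; now {35, 31, 30, 25}
see next → 35; now {31, 30, 25}
see next → 31; now {30, 25}
insert 65 → {65, 30, 25}
see next → 65; now {30, 25}
insert 47 → {47, 30, 25}
see next → 47; now {30, 25}
see next → 30; now {25}
insert 45 → {45, 25}
see next → 45; now {25}
see next → 25; now {}
insert 53 → {53}
see next → 53; now {}
insert 60 → {60}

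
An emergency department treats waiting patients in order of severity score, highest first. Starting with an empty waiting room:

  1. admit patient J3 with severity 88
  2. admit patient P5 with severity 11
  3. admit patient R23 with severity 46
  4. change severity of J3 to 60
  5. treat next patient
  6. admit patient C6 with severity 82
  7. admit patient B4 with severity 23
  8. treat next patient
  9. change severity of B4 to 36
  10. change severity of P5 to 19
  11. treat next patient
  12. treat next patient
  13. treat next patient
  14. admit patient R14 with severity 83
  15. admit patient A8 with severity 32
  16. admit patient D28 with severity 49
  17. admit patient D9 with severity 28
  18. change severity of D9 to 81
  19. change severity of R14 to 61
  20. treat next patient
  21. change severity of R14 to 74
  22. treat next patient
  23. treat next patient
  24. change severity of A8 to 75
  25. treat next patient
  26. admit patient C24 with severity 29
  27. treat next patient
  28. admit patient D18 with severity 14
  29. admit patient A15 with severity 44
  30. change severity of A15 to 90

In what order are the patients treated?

[J3, C6, R23, B4, P5, D9, R14, D28, A8, C24]

add J3 (severity 88) → {J3:88}
add P5 (severity 11) → {J3:88, P5:11}
add R23 (severity 46) → {J3:88, R23:46, P5:11}
update J3 to severity 60 → {J3:60, R23:46, P5:11}
treat next patient → J3; now {R23:46, P5:11}
add C6 (severity 82) → {C6:82, R23:46, P5:11}
add B4 (severity 23) → {C6:82, R23:46, B4:23, P5:11}
treat next patient → C6; now {R23:46, B4:23, P5:11}
update B4 to severity 36 → {R23:46, B4:36, P5:11}
update P5 to severity 19 → {R23:46, B4:36, P5:19}
treat next patient → R23; now {B4:36, P5:19}
treat next patient → B4; now {P5:19}
treat next patient → P5; now {}
add R14 (severity 83) → {R14:83}
add A8 (severity 32) → {R14:83, A8:32}
add D28 (severity 49) → {R14:83, D28:49, A8:32}
add D9 (severity 28) → {R14:83, D28:49, A8:32, D9:28}
update D9 to severity 81 → {R14:83, D9:81, D28:49, A8:32}
update R14 to severity 61 → {D9:81, R14:61, D28:49, A8:32}
treat next patient → D9; now {R14:61, D28:49, A8:32}
update R14 to severity 74 → {R14:74, D28:49, A8:32}
treat next patient → R14; now {D28:49, A8:32}
treat next patient → D28; now {A8:32}
update A8 to severity 75 → {A8:75}
treat next patient → A8; now {}
add C24 (severity 29) → {C24:29}
treat next patient → C24; now {}
add D18 (severity 14) → {D18:14}
add A15 (severity 44) → {A15:44, D18:14}
update A15 to severity 90 → {A15:90, D18:14}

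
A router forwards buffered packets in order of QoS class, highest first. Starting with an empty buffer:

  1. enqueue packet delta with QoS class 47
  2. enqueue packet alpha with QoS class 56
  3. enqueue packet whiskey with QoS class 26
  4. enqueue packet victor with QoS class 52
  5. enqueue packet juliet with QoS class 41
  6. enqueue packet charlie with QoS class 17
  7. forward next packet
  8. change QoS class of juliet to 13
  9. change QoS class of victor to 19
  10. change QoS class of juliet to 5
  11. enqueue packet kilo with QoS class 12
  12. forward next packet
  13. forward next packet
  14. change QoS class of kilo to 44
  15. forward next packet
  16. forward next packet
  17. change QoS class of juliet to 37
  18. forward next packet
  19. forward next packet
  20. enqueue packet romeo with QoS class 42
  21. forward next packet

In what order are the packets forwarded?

alpha → delta → whiskey → kilo → victor → juliet → charlie → romeo

add delta (QoS class 47) → {delta:47}
add alpha (QoS class 56) → {alpha:56, delta:47}
add whiskey (QoS class 26) → {alpha:56, delta:47, whiskey:26}
add victor (QoS class 52) → {alpha:56, victor:52, delta:47, whiskey:26}
add juliet (QoS class 41) → {alpha:56, victor:52, delta:47, juliet:41, whiskey:26}
add charlie (QoS class 17) → {alpha:56, victor:52, delta:47, juliet:41, whiskey:26, charlie:17}
forward next packet → alpha; now {victor:52, delta:47, juliet:41, whiskey:26, charlie:17}
update juliet to QoS class 13 → {victor:52, delta:47, whiskey:26, charlie:17, juliet:13}
update victor to QoS class 19 → {delta:47, whiskey:26, victor:19, charlie:17, juliet:13}
update juliet to QoS class 5 → {delta:47, whiskey:26, victor:19, charlie:17, juliet:5}
add kilo (QoS class 12) → {delta:47, whiskey:26, victor:19, charlie:17, kilo:12, juliet:5}
forward next packet → delta; now {whiskey:26, victor:19, charlie:17, kilo:12, juliet:5}
forward next packet → whiskey; now {victor:19, charlie:17, kilo:12, juliet:5}
update kilo to QoS class 44 → {kilo:44, victor:19, charlie:17, juliet:5}
forward next packet → kilo; now {victor:19, charlie:17, juliet:5}
forward next packet → victor; now {charlie:17, juliet:5}
update juliet to QoS class 37 → {juliet:37, charlie:17}
forward next packet → juliet; now {charlie:17}
forward next packet → charlie; now {}
add romeo (QoS class 42) → {romeo:42}
forward next packet → romeo; now {}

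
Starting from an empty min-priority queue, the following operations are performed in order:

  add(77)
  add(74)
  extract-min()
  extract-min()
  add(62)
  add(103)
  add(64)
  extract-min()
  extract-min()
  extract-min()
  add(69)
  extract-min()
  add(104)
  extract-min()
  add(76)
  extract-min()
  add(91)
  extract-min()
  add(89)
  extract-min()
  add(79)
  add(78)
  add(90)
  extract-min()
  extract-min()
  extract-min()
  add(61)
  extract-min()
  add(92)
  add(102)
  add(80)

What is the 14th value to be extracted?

insert 77 → {77}
insert 74 → {74, 77}
extract-min → 74; now {77}
extract-min → 77; now {}
insert 62 → {62}
insert 103 → {62, 103}
insert 64 → {62, 64, 103}
extract-min → 62; now {64, 103}
extract-min → 64; now {103}
extract-min → 103; now {}
insert 69 → {69}
extract-min → 69; now {}
insert 104 → {104}
extract-min → 104; now {}
insert 76 → {76}
extract-min → 76; now {}
insert 91 → {91}
extract-min → 91; now {}
insert 89 → {89}
extract-min → 89; now {}
insert 79 → {79}
insert 78 → {78, 79}
insert 90 → {78, 79, 90}
extract-min → 78; now {79, 90}
extract-min → 79; now {90}
extract-min → 90; now {}
insert 61 → {61}
extract-min → 61; now {}
insert 92 → {92}
insert 102 → {92, 102}
insert 80 → {80, 92, 102}

61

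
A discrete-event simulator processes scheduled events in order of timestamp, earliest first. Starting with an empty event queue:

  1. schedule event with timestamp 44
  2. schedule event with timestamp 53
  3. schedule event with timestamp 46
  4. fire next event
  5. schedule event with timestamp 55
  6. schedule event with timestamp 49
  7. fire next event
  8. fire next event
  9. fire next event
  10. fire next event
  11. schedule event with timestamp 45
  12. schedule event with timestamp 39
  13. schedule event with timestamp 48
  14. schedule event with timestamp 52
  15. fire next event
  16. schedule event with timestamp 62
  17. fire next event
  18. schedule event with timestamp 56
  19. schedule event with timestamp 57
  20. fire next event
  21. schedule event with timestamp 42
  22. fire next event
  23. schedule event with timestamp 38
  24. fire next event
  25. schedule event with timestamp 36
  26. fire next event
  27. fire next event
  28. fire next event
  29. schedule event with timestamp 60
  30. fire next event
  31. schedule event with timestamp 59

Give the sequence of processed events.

insert 44 → {44}
insert 53 → {44, 53}
insert 46 → {44, 46, 53}
fire next event → 44; now {46, 53}
insert 55 → {46, 53, 55}
insert 49 → {46, 49, 53, 55}
fire next event → 46; now {49, 53, 55}
fire next event → 49; now {53, 55}
fire next event → 53; now {55}
fire next event → 55; now {}
insert 45 → {45}
insert 39 → {39, 45}
insert 48 → {39, 45, 48}
insert 52 → {39, 45, 48, 52}
fire next event → 39; now {45, 48, 52}
insert 62 → {45, 48, 52, 62}
fire next event → 45; now {48, 52, 62}
insert 56 → {48, 52, 56, 62}
insert 57 → {48, 52, 56, 57, 62}
fire next event → 48; now {52, 56, 57, 62}
insert 42 → {42, 52, 56, 57, 62}
fire next event → 42; now {52, 56, 57, 62}
insert 38 → {38, 52, 56, 57, 62}
fire next event → 38; now {52, 56, 57, 62}
insert 36 → {36, 52, 56, 57, 62}
fire next event → 36; now {52, 56, 57, 62}
fire next event → 52; now {56, 57, 62}
fire next event → 56; now {57, 62}
insert 60 → {57, 60, 62}
fire next event → 57; now {60, 62}
insert 59 → {59, 60, 62}

44, 46, 49, 53, 55, 39, 45, 48, 42, 38, 36, 52, 56, 57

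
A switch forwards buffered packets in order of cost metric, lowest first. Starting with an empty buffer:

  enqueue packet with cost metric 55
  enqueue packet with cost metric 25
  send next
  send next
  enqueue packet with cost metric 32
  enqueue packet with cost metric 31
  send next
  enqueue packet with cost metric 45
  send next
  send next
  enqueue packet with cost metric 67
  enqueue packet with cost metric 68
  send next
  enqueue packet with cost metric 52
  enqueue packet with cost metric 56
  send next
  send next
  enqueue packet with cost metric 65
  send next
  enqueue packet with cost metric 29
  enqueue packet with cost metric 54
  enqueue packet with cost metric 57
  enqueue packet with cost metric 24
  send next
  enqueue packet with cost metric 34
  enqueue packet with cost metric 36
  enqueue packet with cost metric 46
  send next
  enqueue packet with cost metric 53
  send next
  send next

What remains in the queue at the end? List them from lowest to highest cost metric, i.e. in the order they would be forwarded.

46 → 53 → 54 → 57 → 68

insert 55 → {55}
insert 25 → {25, 55}
send next → 25; now {55}
send next → 55; now {}
insert 32 → {32}
insert 31 → {31, 32}
send next → 31; now {32}
insert 45 → {32, 45}
send next → 32; now {45}
send next → 45; now {}
insert 67 → {67}
insert 68 → {67, 68}
send next → 67; now {68}
insert 52 → {52, 68}
insert 56 → {52, 56, 68}
send next → 52; now {56, 68}
send next → 56; now {68}
insert 65 → {65, 68}
send next → 65; now {68}
insert 29 → {29, 68}
insert 54 → {29, 54, 68}
insert 57 → {29, 54, 57, 68}
insert 24 → {24, 29, 54, 57, 68}
send next → 24; now {29, 54, 57, 68}
insert 34 → {29, 34, 54, 57, 68}
insert 36 → {29, 34, 36, 54, 57, 68}
insert 46 → {29, 34, 36, 46, 54, 57, 68}
send next → 29; now {34, 36, 46, 54, 57, 68}
insert 53 → {34, 36, 46, 53, 54, 57, 68}
send next → 34; now {36, 46, 53, 54, 57, 68}
send next → 36; now {46, 53, 54, 57, 68}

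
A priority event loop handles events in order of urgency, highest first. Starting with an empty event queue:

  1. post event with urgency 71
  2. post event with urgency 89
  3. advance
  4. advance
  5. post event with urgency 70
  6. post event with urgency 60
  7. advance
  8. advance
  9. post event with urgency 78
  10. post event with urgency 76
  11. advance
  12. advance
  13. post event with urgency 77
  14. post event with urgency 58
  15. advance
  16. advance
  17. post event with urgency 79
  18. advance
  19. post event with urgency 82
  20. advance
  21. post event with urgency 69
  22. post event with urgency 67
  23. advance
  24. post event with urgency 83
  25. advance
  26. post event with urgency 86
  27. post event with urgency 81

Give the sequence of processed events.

89 → 71 → 70 → 60 → 78 → 76 → 77 → 58 → 79 → 82 → 69 → 83

insert 71 → {71}
insert 89 → {89, 71}
advance → 89; now {71}
advance → 71; now {}
insert 70 → {70}
insert 60 → {70, 60}
advance → 70; now {60}
advance → 60; now {}
insert 78 → {78}
insert 76 → {78, 76}
advance → 78; now {76}
advance → 76; now {}
insert 77 → {77}
insert 58 → {77, 58}
advance → 77; now {58}
advance → 58; now {}
insert 79 → {79}
advance → 79; now {}
insert 82 → {82}
advance → 82; now {}
insert 69 → {69}
insert 67 → {69, 67}
advance → 69; now {67}
insert 83 → {83, 67}
advance → 83; now {67}
insert 86 → {86, 67}
insert 81 → {86, 81, 67}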